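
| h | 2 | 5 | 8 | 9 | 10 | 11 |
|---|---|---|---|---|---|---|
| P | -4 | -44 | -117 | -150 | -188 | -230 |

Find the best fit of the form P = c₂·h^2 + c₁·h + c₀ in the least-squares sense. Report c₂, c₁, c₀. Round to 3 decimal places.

With design matrix M, MᵀM = [[35939, 3705, 395]; [3705, 395, 45]; [395, 45, 6]] and MᵀP = [-67384, -6924, -733]ᵀ.
Inverting the 3×3 Gram matrix, [c₂, c₁, c₀]ᵀ = [-763/374, 261/170, 117/187]ᵀ.

c₂ = -2.040, c₁ = 1.535, c₀ = 0.626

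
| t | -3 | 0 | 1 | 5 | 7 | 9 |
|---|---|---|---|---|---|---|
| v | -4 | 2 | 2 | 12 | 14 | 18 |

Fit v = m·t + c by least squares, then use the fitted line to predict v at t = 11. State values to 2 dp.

v̂ = 21.88

Normal-equation sums: Σt·t = 165, Σt = 19, Σ1 = 6.
For Mᵀv: Σt·v = 334, Σv = 44.
Δ = 165·6 − 19² = 629.
m = (334·6 − 19·44)/629 = 1168/629; c = (165·44 − 19·334)/629 = 914/629.
At t = 11: v̂ = (1168/629)·(11) + (914/629)·(1) = 13762/629.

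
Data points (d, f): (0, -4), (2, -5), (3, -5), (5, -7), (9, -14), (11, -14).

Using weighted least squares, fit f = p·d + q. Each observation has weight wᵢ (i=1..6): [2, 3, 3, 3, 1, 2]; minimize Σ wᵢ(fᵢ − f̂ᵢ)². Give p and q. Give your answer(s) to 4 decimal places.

With design matrix X, XᵀWX = [[437, 61]; [61, 14]] and XᵀWf = [-614, -101]ᵀ.
det = 437·14 − 61² = 2397.
p = ((-614)·14 − 61·(-101))/2397 = -2435/2397; q = (437·(-101) − 61·(-614))/2397 = -6683/2397.

p = -1.0159, q = -2.7881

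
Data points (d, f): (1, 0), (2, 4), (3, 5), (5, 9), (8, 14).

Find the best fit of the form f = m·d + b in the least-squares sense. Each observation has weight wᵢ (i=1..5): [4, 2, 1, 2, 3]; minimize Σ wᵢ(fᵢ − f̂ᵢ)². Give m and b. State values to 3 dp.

m = 1.944, b = -1.208

Normal-equation sums: Σwᵢ·d·d = 263, Σwᵢ·d = 45, Σwᵢ·1 = 12.
And Σwᵢ·d·f = 457, Σwᵢ·f = 73.
Eliminating b: 12·(row 1) − 45·(row 2) gives 1131·m = 12·457 − 45·73 = 2199, so m = 733/377.
Then b = (73 − 45·(733/377))/12 = -1366/1131.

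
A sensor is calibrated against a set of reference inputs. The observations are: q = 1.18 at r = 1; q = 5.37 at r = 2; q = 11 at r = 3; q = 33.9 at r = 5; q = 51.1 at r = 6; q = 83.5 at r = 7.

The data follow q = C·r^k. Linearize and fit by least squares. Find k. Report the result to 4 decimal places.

k = 2.1367

Linearized form: ln q = k·ln r + ln C. From the 6 transformed points,
AᵀA = [[11.2747, 7.1389]; [7.1389, 6]], rhs = [25.1289, 16.1263]ᵀ  (here Σln r = 7.1389, Σ(ln r)² = 11.2747, Σln q = 16.1263, Σln r·ln q = 25.1289).
Solving (det = 16.6845): k = 2.13670, ln C = 0.14544.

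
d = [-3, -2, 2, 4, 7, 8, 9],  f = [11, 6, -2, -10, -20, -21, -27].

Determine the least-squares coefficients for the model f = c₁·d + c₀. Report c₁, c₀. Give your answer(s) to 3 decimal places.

The normal equations are: 227·c₁ + 25·c₀ = -640;  25·c₁ + 7·c₀ = -63.
Eliminating c₀: 7·(row 1) − 25·(row 2) gives 964·c₁ = 7·(-640) − 25·(-63) = -2905, so c₁ = -2905/964.
Then c₀ = ((-63) − 25·(-2905/964))/7 = 1699/964.

c₁ = -3.013, c₀ = 1.762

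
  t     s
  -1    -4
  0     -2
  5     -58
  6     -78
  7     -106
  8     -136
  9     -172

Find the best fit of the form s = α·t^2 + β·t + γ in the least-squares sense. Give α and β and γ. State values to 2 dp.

MᵀM·[α, β, γ]ᵀ = Mᵀs reads: 14980·α + 1924·β + 256·γ = -32092;  1924·α + 256·β + 34·γ = -4132;  256·α + 34·β + 7·γ = -556.
Solving the 3×3 system (Gaussian elimination) gives α = -572/287, β = -237/287, γ = -726/287.

α = -1.99, β = -0.83, γ = -2.53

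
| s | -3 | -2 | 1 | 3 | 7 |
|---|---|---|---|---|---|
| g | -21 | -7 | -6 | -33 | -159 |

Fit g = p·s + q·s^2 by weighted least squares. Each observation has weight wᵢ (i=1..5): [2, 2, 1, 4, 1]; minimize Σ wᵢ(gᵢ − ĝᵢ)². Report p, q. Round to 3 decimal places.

p = -2.076, q = -2.954

From the data, Σwᵢ·s·s = 112, Σwᵢ·s·s^2 = 382, Σwᵢ·s^2·s^2 = 2920.
Moment sums: Σwᵢ·s·g = -1361, Σwᵢ·s^2·g = -9419.
Determinant 112·2920 − 382² = 181116.
p = ((-1361)·2920 − 382·(-9419))/181116 = -62677/30186; q = (112·(-9419) − 382·(-1361))/181116 = -89171/30186.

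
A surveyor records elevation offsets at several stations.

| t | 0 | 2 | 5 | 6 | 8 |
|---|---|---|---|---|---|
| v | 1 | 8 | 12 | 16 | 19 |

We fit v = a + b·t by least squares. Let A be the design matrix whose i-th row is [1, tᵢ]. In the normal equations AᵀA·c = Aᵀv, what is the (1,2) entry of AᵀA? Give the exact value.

Row 1 ↔ basis 1, column 2 ↔ basis t, so (AᵀA)_{1,2} = Σᵢ t = (1)·(0) + (1)·(2) + (1)·(5) + (1)·(6) + (1)·(8) = 21.

21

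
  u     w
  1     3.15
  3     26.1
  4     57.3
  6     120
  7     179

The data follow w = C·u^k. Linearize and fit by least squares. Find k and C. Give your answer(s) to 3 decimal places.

k = 2.069, C = 3.038

Let Y = ln w. Fitting Y = k·ln u + ln C by least squares:
XᵀX = [[10.1257, 6.2226]; [6.2226, 5]], rhs = [27.8680, 18.4325]ᵀ  (here Σln u = 6.2226, Σ(ln u)² = 10.1257, Σln w = 18.4325, Σln u·ln w = 27.8680).
Δ = 10.1257·5 − (6.2226)² = 11.9082; k = (27.8680·5 − 6.2226·18.4325)/11.9082 = 2.06934, ln C = (10.1257·18.4325 − 6.2226·27.8680)/11.9082 = 1.11118, so C = exp(1.11118) = 3.03795.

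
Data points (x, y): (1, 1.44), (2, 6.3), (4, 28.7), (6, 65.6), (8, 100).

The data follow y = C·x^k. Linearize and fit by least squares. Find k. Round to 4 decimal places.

Let Y = ln y. Fitting Y = k·ln x + ln C by least squares:
Σln x = 5.9506, Σ(ln x)² = 9.9367, Σln y = 14.3508, Σln x·ln y = 23.0016.
Normal system: [[9.9367, 5.9506]; [5.9506, 5]]·[k, ln C]ᵀ = [23.0016, 14.3508]ᵀ.
Slope k = (n·Σln x·ln y − Σln x·Σln y)/(n·Σ(ln x)² − (Σln x)²) = (5·23.0016 − 5.9506·14.3508)/14.2736 = 2.07454; ln C = (Σln y − k·Σln x)/n = 0.40120.

k = 2.0745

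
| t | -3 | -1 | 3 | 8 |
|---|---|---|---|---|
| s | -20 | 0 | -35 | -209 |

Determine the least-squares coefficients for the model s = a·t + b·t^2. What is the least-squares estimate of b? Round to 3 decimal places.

b = -2.965

Forming AᵀA = [[83, 511]; [511, 4259]] and Aᵀs = [-1717, -13871]ᵀ gives AᵀA·[a, b]ᵀ = Aᵀs.
det = 83·4259 − 511² = 92376.
a = ((-1717)·4259 − 511·(-13871))/92376 = -12479/5132; b = (83·(-13871) − 511·(-1717))/92376 = -15217/5132.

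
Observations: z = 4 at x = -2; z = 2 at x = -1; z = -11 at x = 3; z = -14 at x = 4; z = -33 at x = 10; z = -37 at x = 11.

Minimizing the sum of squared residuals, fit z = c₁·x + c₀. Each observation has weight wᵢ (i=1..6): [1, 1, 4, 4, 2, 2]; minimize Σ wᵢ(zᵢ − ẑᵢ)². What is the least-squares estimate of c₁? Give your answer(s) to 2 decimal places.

c₁ = -3.18

Compute the Gram sums: Σwᵢ·x·x = 547, Σwᵢ·x = 67, Σwᵢ·1 = 14.
Moment sums: Σwᵢ·x·z = -1840, Σwᵢ·z = -234.
Eliminating c₀: 14·(row 1) − 67·(row 2) gives 3169·c₁ = 14·(-1840) − 67·(-234) = -10082, so c₁ = -10082/3169.
Then c₀ = ((-234) − 67·(-10082/3169))/14 = -4718/3169.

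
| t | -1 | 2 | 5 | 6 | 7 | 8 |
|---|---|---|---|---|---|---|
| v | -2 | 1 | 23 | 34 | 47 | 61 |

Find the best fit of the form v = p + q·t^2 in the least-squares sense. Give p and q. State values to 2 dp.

AᵀA·[p, q]ᵀ = Aᵀv reads: 6·p + 179·q = 164;  179·p + 8435·q = 8008.
(Σ1 = 6, Σt^2 = 179, Σt^2·t^2 = 8435, Σv = 164, Σt^2·v = 8008.)
Δ = 6·8435 − 179² = 18569.
p = (164·8435 − 179·8008)/18569 = -50092/18569; q = (6·8008 − 179·164)/18569 = 18692/18569.

p = -2.70, q = 1.01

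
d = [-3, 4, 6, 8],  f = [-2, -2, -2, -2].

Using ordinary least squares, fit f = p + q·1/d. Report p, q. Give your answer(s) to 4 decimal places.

The normal system XᵀX·[p, q]ᵀ = Xᵀf is [[4, 5/24]; [5/24, 125/576]]·[p, q]ᵀ = [-8, -5/12]ᵀ.
Determinant 4·(125/576) − (5/24)² = 475/576.
p = ((-8)·(125/576) − (5/24)·(-5/12))/(475/576) = -2; q = (4·(-5/12) − (5/24)·(-8))/(475/576) = 0.

p = -2.0000, q = 0.0000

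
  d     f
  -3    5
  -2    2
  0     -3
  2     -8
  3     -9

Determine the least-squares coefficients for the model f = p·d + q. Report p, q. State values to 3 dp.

p = -2.385, q = -2.600

Setting ∂/∂p … = 0 gives: 26·p + 0·q = -62;  0·p + 5·q = -13.
(Σd·d = 26, Σd = 0, Σ1 = 5, Σd·f = -62, Σf = -13.)
Eliminating q: 5·(row 1) − 0·(row 2) gives 130·p = 5·(-62) − 0·(-13) = -310, so p = -31/13.
Then q = ((-13) − 0·(-31/13))/5 = -13/5.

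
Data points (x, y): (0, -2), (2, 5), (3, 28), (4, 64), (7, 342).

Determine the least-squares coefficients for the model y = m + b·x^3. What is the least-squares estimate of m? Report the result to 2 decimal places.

From the data, Σ1 = 5, Σx^3 = 442, Σx^3·x^3 = 122538.
Moment sums: Σy = 437, Σx^3·y = 122198.
Δ = 5·122538 − 442² = 417326.
m = (437·122538 − 442·122198)/417326 = -17785/16051; b = (5·122198 − 442·437)/417326 = 208918/208663.

m = -1.11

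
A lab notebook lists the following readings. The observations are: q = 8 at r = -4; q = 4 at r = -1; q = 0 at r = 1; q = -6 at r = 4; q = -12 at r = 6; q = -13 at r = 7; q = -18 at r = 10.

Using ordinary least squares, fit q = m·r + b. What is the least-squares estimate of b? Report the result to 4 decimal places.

b = 1.1614

From the data, Σr·r = 219, Σr = 23, Σ1 = 7.
And Σr·q = -403, Σq = -37.
Eliminating b: 7·(row 1) − 23·(row 2) gives 1004·m = 7·(-403) − 23·(-37) = -1970, so m = -985/502.
Then b = ((-37) − 23·(-985/502))/7 = 583/502.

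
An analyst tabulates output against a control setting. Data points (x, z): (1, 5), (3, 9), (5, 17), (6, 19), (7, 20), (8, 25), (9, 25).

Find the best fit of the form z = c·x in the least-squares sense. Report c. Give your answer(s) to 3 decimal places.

c = 3.004

Entries of MᵀM: Σx·x = 265.
Right-hand side: Σx·z = 796.
Normal equations: [[265]]·[c]ᵀ = [796]ᵀ.
Hence c = 796 / 265 ≈ 3.00377.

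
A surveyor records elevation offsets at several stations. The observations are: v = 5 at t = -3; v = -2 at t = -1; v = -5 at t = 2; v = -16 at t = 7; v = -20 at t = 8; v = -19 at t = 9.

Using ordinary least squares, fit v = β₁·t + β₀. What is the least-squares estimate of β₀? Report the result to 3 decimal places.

β₀ = -2.099

The normal equations are: 208·β₁ + 22·β₀ = -466;  22·β₁ + 6·β₀ = -57.
Eliminating β₀: 6·(row 1) − 22·(row 2) gives 764·β₁ = 6·(-466) − 22·(-57) = -1542, so β₁ = -771/382.
Then β₀ = ((-57) − 22·(-771/382))/6 = -401/191.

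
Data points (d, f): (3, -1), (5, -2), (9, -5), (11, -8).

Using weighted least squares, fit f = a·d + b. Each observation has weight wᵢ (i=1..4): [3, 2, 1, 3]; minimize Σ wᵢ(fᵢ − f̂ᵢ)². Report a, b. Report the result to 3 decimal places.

With design matrix M, MᵀWM = [[521, 61]; [61, 9]] and MᵀWf = [-338, -36]ᵀ.
Eliminating b: 9·(row 1) − 61·(row 2) gives 968·a = 9·(-338) − 61·(-36) = -846, so a = -423/484.
Then b = ((-36) − 61·(-423/484))/9 = 931/484.

a = -0.874, b = 1.924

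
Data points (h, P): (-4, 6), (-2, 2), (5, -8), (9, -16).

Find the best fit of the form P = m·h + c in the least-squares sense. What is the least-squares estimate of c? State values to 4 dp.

With design matrix X, XᵀX = [[126, 8]; [8, 4]] and XᵀP = [-212, -16]ᵀ.
Δ = 126·4 − 8² = 440.
m = ((-212)·4 − 8·(-16))/440 = -18/11; c = (126·(-16) − 8·(-212))/440 = -8/11.

c = -0.7273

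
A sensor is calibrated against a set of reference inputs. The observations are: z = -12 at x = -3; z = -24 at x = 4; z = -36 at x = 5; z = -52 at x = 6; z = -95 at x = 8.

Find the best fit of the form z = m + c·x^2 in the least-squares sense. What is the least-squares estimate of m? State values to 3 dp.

m = 1.087

Setting ∂/∂m … = 0 gives: 5·m + 150·c = -219;  150·m + 6354·c = -9344.
det = 5·6354 − 150² = 9270.
m = ((-219)·6354 − 150·(-9344))/9270 = 1679/1545; c = (5·(-9344) − 150·(-219))/9270 = -1387/927.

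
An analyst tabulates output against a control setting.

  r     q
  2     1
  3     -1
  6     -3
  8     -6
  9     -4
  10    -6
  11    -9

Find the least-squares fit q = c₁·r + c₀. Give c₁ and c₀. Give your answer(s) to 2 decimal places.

c₁ = -0.92, c₀ = 2.42

Sums needed: Σr·r = 415, Σr = 49, Σ1 = 7.
Moment sums: Σr·q = -262, Σq = -28.
Normal equations: [[415, 49]; [49, 7]]·[c₁, c₀]ᵀ = [-262, -28]ᵀ.
Eliminating c₀: 7·(row 1) − 49·(row 2) gives 504·c₁ = 7·(-262) − 49·(-28) = -462, so c₁ = -11/12.
Then c₀ = ((-28) − 49·(-11/12))/7 = 29/12.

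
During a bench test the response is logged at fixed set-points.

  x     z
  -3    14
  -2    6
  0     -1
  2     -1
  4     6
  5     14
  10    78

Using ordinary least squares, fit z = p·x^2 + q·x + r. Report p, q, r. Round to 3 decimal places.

p = 0.991, q = -1.986, r = -1.268

Compute the Gram sums: Σx^2·x^2 = 10994, Σx^2·x = 1162, Σx^2 = 158, Σx·x = 158, Σx = 16, Σ1 = 7.
Right-hand side: Σx^2·z = 8392, Σx·z = 818, Σz = 116.
Inverting the 3×3 Gram matrix, [p, q, r]ᵀ = [150695/151996, -301849/151996, -96335/75998]ᵀ.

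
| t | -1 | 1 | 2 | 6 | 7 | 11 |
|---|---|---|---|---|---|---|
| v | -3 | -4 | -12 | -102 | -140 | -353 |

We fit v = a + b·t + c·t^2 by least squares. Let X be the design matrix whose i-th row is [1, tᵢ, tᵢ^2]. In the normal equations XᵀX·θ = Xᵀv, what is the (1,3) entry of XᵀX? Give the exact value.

212

Row 1 ↔ basis 1, column 3 ↔ basis t^2, so (XᵀX)_{1,3} = Σᵢ t^2 = (1)·(1) + (1)·(1) + (1)·(4) + (1)·(36) + (1)·(49) + (1)·(121) = 212.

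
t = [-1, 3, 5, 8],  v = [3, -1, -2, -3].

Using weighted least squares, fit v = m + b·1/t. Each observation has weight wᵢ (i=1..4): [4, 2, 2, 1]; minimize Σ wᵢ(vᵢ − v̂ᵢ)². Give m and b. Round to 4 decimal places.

With design matrix M, MᵀWM = [[9, -337/120]; [-337/120, 62177/14400]] and MᵀWv = [3, -1661/120]ᵀ.
Determinant 9·(62177/14400) − (-337/120)² = 55753/1800.
m = (3·(62177/14400) − (-337/120)·(-1661/120))/(55753/1800) = -186613/223012; b = (9·(-1661/120) − (-337/120)·3)/(55753/1800) = -209070/55753.

m = -0.8368, b = -3.7499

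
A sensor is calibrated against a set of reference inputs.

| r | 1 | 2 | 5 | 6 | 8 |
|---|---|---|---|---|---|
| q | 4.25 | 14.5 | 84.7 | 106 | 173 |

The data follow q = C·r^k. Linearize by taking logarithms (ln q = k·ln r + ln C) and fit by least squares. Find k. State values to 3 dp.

Taking logs, ln q = k·ln r + ln C, so regress ln q on ln r.
AᵀA = [[10.6052, 6.1738]; [6.1738, 5]], rhs = [28.0698, 18.3769]ᵀ  (here Σln r = 6.1738, Σ(ln r)² = 10.6052, Σln q = 18.3769, Σln r·ln q = 28.0698).
Δ = 10.6052·5 − (6.1738)² = 14.9105; k = (28.0698·5 − 6.1738·18.3769)/14.9105 = 1.80369, ln C = (10.6052·18.3769 − 6.1738·28.0698)/14.9105 = 1.44827.

k = 1.804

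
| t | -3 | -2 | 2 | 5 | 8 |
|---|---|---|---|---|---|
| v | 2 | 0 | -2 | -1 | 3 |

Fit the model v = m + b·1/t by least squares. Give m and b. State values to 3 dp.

Setting ∂/∂m … = 0 gives: 5·m + (-1/120)·b = 2;  (-1/120)·m + (9601/14400)·b = -179/120.
(Σ1 = 5, Σ1/t = -1/120, Σ1/t·1/t = 9601/14400, Σv = 2, Σ1/t·v = -179/120.)
det = 5·(9601/14400) − (-1/120)² = 12001/3600.
m = (2·(9601/14400) − (-1/120)·(-179/120))/(12001/3600) = 19023/48004; b = (5·(-179/120) − (-1/120)·2)/(12001/3600) = -26790/12001.

m = 0.396, b = -2.232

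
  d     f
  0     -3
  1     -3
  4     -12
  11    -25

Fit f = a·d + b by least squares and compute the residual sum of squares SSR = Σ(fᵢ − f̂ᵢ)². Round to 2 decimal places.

SSR = 4.26

Normal-equation sums: Σd·d = 138, Σd = 16, Σ1 = 4.
Moment sums: Σd·f = -326, Σf = -43.
Eliminating b: 4·(row 1) − 16·(row 2) gives 296·a = 4·(-326) − 16·(-43) = -616, so a = -77/37.
Then b = ((-43) − 16·(-77/37))/4 = -359/148.
Residuals: -85/148, 223/148, -5/4, 47/148; SSR = 631/148.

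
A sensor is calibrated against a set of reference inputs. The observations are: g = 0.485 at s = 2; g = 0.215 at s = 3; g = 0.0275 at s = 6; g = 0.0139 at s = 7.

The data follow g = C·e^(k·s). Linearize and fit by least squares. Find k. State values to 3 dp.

Linearized form: ln g = k·s + ln C. From the 4 transformed points,
Σs = 18.0000, Σ(s)² = 98.0000, Σln g = -10.1302, Σs·ln g = -57.5510.
Equations: 98.0000·k + 18.0000·ln C = -57.5510;  18.0000·k + 4·ln C = -10.1302.
Δ = 98.0000·4 − (18.0000)² = 68.0000; k = (-57.5510·4 − 18.0000·-10.1302)/68.0000 = -0.70384, ln C = (98.0000·-10.1302 − 18.0000·-57.5510)/68.0000 = 0.63475.

k = -0.704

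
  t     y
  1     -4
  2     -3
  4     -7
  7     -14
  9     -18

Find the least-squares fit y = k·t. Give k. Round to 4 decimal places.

Sums needed: Σt·t = 151.
For Xᵀy: Σt·y = -298.
Hence k = -298 / 151 ≈ -1.97351.

k = -1.9735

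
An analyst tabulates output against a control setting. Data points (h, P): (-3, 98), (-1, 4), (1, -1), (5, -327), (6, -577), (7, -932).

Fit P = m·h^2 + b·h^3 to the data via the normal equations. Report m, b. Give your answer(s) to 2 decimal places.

m = 1.89, b = -2.99

With design matrix X, XᵀX = [[4405, 27465]; [27465, 180661]] and XᵀP = [-73730, -487834]ᵀ.
det = 4405·180661 − 27465² = 41485480.
m = ((-73730)·180661 − 27465·(-487834))/41485480 = 1955632/1037137; b = (4405·(-487834) − 27465·(-73730))/41485480 = -3097858/1037137.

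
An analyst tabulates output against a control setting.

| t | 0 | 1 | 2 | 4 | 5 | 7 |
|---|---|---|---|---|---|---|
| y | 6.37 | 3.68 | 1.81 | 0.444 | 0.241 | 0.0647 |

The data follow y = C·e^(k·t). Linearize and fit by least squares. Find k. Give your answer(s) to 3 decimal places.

k = -0.665

Linearized form: ln y = k·t + ln C. From the 6 transformed points,
Over the data: Σt = 19.0000, Σ(t)² = 95.0000, Σln y = -1.2250, Σt·ln y = -27.0389.
Normal system: [[95.0000, 19.0000]; [19.0000, 6]]·[k, ln C]ᵀ = [-27.0389, -1.2250]ᵀ.
Δ = 95.0000·6 − (19.0000)² = 209.0000; k = (-27.0389·6 − 19.0000·-1.2250)/209.0000 = -0.66487, ln C = (95.0000·-1.2250 − 19.0000·-27.0389)/209.0000 = 1.90124.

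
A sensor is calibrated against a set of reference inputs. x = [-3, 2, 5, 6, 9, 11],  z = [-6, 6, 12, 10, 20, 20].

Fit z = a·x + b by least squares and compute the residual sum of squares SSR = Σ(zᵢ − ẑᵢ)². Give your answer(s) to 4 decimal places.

The normal system AᵀA·[a, b]ᵀ = Aᵀz is [[276, 30]; [30, 6]]·[a, b]ᵀ = [550, 62]ᵀ.
Δ = 276·6 − 30² = 756.
a = (550·6 − 30·62)/756 = 40/21; b = (276·62 − 30·550)/756 = 17/21.
Residuals: -23/21, 29/21, 5/3, -47/21, 43/21, -37/21; SSR = 382/21.

SSR = 18.1905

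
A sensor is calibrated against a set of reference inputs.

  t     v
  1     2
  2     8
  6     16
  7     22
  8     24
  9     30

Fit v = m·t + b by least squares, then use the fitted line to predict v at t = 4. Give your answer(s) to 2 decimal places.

From the data, Σt·t = 235, Σt = 33, Σ1 = 6.
And Σt·v = 730, Σv = 102.
Normal equations: [[235, 33]; [33, 6]]·[m, b]ᵀ = [730, 102]ᵀ.
Δ = 235·6 − 33² = 321.
m = (730·6 − 33·102)/321 = 338/107; b = (235·102 − 33·730)/321 = -40/107.
At t = 4: v̂ = (338/107)·(4) + (-40/107)·(1) = 1312/107.

v̂ = 12.26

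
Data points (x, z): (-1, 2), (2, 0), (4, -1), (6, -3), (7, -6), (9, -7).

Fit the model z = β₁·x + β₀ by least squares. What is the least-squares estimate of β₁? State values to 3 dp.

Normal-equation sums: Σx·x = 187, Σx = 27, Σ1 = 6.
Moment sums: Σx·z = -129, Σz = -15.
Eliminating β₀: 6·(row 1) − 27·(row 2) gives 393·β₁ = 6·(-129) − 27·(-15) = -369, so β₁ = -123/131.
Then β₀ = ((-15) − 27·(-123/131))/6 = 226/131.

β₁ = -0.939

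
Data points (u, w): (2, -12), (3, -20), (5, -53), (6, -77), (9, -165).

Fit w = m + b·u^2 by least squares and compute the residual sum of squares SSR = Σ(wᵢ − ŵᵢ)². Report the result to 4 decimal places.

Forming XᵀX = [[5, 155]; [155, 8579]] and Xᵀw = [-327, -17690]ᵀ gives XᵀX·[m, b]ᵀ = Xᵀw.
Eliminating b: 8579·(row 1) − 155·(row 2) gives 18870·m = 8579·(-327) − 155·(-17690) = -63383, so m = -63383/18870.
Then b = ((-17690) − 155·(-63383/18870))/8579 = -7553/3774.
Residuals: -3999/6290, 12934/9435, 1233/3145, -30067/18870, 4399/9435; SSR = 97999/18870.

SSR = 5.1934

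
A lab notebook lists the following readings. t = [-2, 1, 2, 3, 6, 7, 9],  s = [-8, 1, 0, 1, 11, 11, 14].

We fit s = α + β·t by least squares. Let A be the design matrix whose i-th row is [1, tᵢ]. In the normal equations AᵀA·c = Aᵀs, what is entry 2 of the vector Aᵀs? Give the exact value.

Entry 2 ↔ basis t, so (Aᵀs)_{2} = Σᵢ (t)·sᵢ = (-2)·(-8) + (1)·(1) + (2)·(0) + (3)·(1) + (6)·(11) + (7)·(11) + (9)·(14) = 289.

289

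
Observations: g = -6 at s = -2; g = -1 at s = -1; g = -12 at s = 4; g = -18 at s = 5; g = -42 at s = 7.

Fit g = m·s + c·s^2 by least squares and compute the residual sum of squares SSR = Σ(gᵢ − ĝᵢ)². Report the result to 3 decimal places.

SSR = 4.142

Normal-equation sums: Σs·s = 95, Σs·s^2 = 523, Σs^2·s^2 = 3299.
Right-hand side: Σs·g = -419, Σs^2·g = -2725.
Normal equations: [[95, 523]; [523, 3299]]·[m, c]ᵀ = [-419, -2725]ᵀ.
Determinant 95·3299 − 523² = 39876.
m = ((-419)·3299 − 523·(-2725))/39876 = 7149/6646; c = (95·(-2725) − 523·(-419))/39876 = -6623/6646.
Residuals: 457/3323, 3563/3323, -1190/3323, 5101/3323, -2324/3323; SSR = 13765/3323.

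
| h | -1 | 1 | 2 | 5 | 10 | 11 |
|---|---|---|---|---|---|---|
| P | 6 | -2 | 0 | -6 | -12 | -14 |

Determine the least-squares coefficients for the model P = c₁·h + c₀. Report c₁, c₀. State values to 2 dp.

c₁ = -1.49, c₀ = 2.31

Entries of MᵀM: Σh·h = 252, Σh = 28, Σ1 = 6.
Moment sums: Σh·P = -312, ΣP = -28.
MᵀM·[c₁, c₀]ᵀ = MᵀP becomes [[252, 28]; [28, 6]]·[c₁, c₀]ᵀ = [-312, -28]ᵀ.
Eliminating c₀: 6·(row 1) − 28·(row 2) gives 728·c₁ = 6·(-312) − 28·(-28) = -1088, so c₁ = -136/91.
Then c₀ = ((-28) − 28·(-136/91))/6 = 30/13.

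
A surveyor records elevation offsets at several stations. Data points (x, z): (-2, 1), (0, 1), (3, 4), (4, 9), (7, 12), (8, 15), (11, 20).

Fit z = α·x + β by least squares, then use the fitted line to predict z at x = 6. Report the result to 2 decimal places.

ẑ = 11.30

Entries of MᵀM: Σx·x = 263, Σx = 31, Σ1 = 7.
For Mᵀz: Σx·z = 470, Σz = 62.
MᵀM·[α, β]ᵀ = Mᵀz becomes [[263, 31]; [31, 7]]·[α, β]ᵀ = [470, 62]ᵀ.
Δ = 263·7 − 31² = 880.
α = (470·7 − 31·62)/880 = 171/110; β = (263·62 − 31·470)/880 = 217/110.
At x = 6: ẑ = (171/110)·(6) + (217/110)·(1) = 113/10.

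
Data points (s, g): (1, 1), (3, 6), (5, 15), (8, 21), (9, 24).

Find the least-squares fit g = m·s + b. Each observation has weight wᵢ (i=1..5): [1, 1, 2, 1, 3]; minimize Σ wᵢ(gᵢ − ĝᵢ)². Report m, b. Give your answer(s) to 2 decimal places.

m = 2.82, b = -1.04

Normal-equation sums: Σwᵢ·s·s = 367, Σwᵢ·s = 49, Σwᵢ·1 = 8.
Moment sums: Σwᵢ·s·g = 985, Σwᵢ·g = 130.
So MᵀWM·[m, b]ᵀ = MᵀWg: [[367, 49]; [49, 8]]·[m, b]ᵀ = [985, 130]ᵀ.
Determinant 367·8 − 49² = 535.
m = (985·8 − 49·130)/535 = 302/107; b = (367·130 − 49·985)/535 = -111/107.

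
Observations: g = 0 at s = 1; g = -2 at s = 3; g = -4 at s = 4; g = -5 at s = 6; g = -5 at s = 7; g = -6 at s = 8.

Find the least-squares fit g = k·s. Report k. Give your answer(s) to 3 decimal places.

k = -0.771

Normal-equation sums: Σs·s = 175.
And Σs·g = -135.
Hence k = -135 / 175 ≈ -0.771429.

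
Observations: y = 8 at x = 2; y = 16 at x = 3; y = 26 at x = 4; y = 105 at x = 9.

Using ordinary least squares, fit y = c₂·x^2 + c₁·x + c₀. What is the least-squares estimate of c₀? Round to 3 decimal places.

c₀ = -2.229

Sums needed: Σx^2·x^2 = 6914, Σx^2·x = 828, Σx^2 = 110, Σx·x = 110, Σx = 18, Σ1 = 4.
And Σx^2·y = 9097, Σx·y = 1113, Σy = 155.
Normal equations: [[6914, 828, 110]; [828, 110, 18]; [110, 18, 4]]·[c₂, c₁, c₀]ᵀ = [9097, 1113, 155]ᵀ.
Inverting the 3×3 Gram matrix, [c₂, c₁, c₀]ᵀ = [1839/1892, 5991/1892, -4217/1892]ᵀ.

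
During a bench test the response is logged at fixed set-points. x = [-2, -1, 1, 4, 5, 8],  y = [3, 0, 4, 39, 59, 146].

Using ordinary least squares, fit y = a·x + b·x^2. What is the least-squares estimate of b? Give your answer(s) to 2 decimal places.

b = 2.04

AᵀA·[a, b]ᵀ = Aᵀy reads: 111·a + 693·b = 1617;  693·a + 4995·b = 11459.
(Σx·x = 111, Σx·x^2 = 693, Σx^2·x^2 = 4995, Σx·y = 1617, Σx^2·y = 11459.)
Determinant 111·4995 − 693² = 74196.
a = (1617·4995 − 693·11459)/74196 = 3773/2061; b = (111·11459 − 693·1617)/74196 = 12614/6183.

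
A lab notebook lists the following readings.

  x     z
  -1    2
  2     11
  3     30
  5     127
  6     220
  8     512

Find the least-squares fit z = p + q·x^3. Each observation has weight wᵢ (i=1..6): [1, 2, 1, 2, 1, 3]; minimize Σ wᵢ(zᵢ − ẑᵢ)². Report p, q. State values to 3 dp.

p = 3.187, q = 0.994

Normal-equation sums: Σwᵢ·1 = 10, Σwᵢ·x^3 = 2044, Σwᵢ·x^3·x^3 = 865196.
Moment sums: Σwᵢ·z = 2064, Σwᵢ·x^3·z = 866686.
AᵀWA·[p, q]ᵀ = AᵀWz becomes [[10, 2044]; [2044, 865196]]·[p, q]ᵀ = [2064, 866686]ᵀ.
Δ = 10·865196 − 2044² = 4474024.
p = (2064·865196 − 2044·866686)/4474024 = 24415/7661; q = (10·866686 − 2044·2064)/4474024 = 1112011/1118506.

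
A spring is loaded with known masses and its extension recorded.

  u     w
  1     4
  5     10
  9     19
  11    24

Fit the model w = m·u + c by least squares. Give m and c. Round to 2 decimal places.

m = 2.01, c = 1.19

From the data, Σu·u = 228, Σu = 26, Σ1 = 4.
Moment sums: Σu·w = 489, Σw = 57.
det = 228·4 − 26² = 236.
m = (489·4 − 26·57)/236 = 237/118; c = (228·57 − 26·489)/236 = 141/118.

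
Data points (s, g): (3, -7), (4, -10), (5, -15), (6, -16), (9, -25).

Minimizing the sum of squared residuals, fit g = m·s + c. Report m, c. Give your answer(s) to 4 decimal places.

m = -2.9623, c = 1.3962

Normal-equation sums: Σs·s = 167, Σs = 27, Σ1 = 5.
Right-hand side: Σs·g = -457, Σg = -73.
Normal equations: [[167, 27]; [27, 5]]·[m, c]ᵀ = [-457, -73]ᵀ.
Eliminating c: 5·(row 1) − 27·(row 2) gives 106·m = 5·(-457) − 27·(-73) = -314, so m = -157/53.
Then c = ((-73) − 27·(-157/53))/5 = 74/53.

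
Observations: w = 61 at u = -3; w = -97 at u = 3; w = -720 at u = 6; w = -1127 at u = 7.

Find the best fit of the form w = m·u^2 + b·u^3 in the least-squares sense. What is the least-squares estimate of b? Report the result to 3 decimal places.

b = -2.988

From the data, Σu^2·u^2 = 3859, Σu^2·u^3 = 24583, Σu^3·u^3 = 165763.
Moment sums: Σu^2·w = -81467, Σu^3·w = -546347.
So XᵀX·[m, b]ᵀ = Xᵀw: [[3859, 24583]; [24583, 165763]]·[m, b]ᵀ = [-81467, -546347]ᵀ.
Determinant 3859·165763 − 24583² = 35355528.
m = ((-81467)·165763 − 24583·(-546347))/35355528 = -52255/25182; b = (3859·(-546347) − 24583·(-81467))/35355528 = -978239/327366.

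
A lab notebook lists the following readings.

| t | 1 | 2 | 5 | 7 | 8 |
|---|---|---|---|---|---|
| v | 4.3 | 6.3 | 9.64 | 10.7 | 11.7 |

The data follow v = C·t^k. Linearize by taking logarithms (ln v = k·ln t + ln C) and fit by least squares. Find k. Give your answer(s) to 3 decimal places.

k = 0.471

With ln vᵢ as the transformed response and ln tᵢ as the regressor:
Σln t = 6.3279, Σ(ln t)² = 11.1814, Σln v = 10.3949, Σln t·ln v = 14.6495.
Equations: 11.1814·k + 6.3279·ln C = 14.6495;  6.3279·k + 5·ln C = 10.3949.
Δ = 11.1814·5 − (6.3279)² = 15.8642; k = (14.6495·5 − 6.3279·10.3949)/15.8642 = 0.47081, ln C = (11.1814·10.3949 − 6.3279·14.6495)/15.8642 = 1.48313.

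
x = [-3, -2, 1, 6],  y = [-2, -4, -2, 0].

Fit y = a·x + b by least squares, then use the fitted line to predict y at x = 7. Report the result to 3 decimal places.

ŷ = 0.122

Forming AᵀA = [[50, 2]; [2, 4]] and Aᵀy = [12, -8]ᵀ gives AᵀA·[a, b]ᵀ = Aᵀy.
Determinant 50·4 − 2² = 196.
a = (12·4 − 2·(-8))/196 = 16/49; b = (50·(-8) − 2·12)/196 = -106/49.
At x = 7: ŷ = (16/49)·(7) + (-106/49)·(1) = 6/49.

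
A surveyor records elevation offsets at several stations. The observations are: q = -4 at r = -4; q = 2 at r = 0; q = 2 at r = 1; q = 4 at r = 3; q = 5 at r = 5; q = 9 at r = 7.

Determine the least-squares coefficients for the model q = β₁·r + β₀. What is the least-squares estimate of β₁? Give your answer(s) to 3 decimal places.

β₁ = 1.079

Forming XᵀX = [[100, 12]; [12, 6]] and Xᵀq = [118, 18]ᵀ gives XᵀX·[β₁, β₀]ᵀ = Xᵀq.
Determinant 100·6 − 12² = 456.
β₁ = (118·6 − 12·18)/456 = 41/38; β₀ = (100·18 − 12·118)/456 = 16/19.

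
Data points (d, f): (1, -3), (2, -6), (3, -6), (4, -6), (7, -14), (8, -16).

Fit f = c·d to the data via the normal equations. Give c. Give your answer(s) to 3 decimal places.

With design matrix X, XᵀX = [[143]] and Xᵀf = [-283]ᵀ.
Hence c = -283 / 143 ≈ -1.97902.

c = -1.979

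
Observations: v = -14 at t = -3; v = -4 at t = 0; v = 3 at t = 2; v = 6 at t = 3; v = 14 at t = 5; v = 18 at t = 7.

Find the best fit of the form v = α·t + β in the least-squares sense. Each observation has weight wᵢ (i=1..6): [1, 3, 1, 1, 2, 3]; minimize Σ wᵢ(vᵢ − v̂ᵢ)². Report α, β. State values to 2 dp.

Compute the Gram sums: Σwᵢ·t·t = 219, Σwᵢ·t = 33, Σwᵢ·1 = 11.
And Σwᵢ·t·v = 584, Σwᵢ·v = 65.
det = 219·11 − 33² = 1320.
α = (584·11 − 33·65)/1320 = 389/120; β = (219·65 − 33·584)/1320 = -1679/440.

α = 3.24, β = -3.82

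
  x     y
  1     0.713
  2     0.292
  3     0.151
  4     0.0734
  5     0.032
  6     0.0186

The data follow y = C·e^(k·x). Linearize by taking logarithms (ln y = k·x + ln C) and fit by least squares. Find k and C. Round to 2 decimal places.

k = -0.73, C = 1.36

Taking logs, ln y = k·x + ln C, so regress ln y on x.
Σx = 21.0000, Σ(x)² = 91.0000, Σln y = -13.4982, Σx·ln y = -60.0367.
Normal system: [[91.0000, 21.0000]; [21.0000, 6]]·[k, ln C]ᵀ = [-60.0367, -13.4982]ᵀ.
Solving (det = 105.0000): k = -0.73103, ln C = 0.30890, so C = exp(0.30890) = 1.36193.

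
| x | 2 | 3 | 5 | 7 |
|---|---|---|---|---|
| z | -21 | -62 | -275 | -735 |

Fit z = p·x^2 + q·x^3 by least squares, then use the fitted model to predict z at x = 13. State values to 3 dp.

Setting ∂/∂p … = 0 gives: 3123·p + 20207·q = -43532;  20207·p + 134067·q = -288322.
(Σx^2·x^2 = 3123, Σx^2·x^3 = 20207, Σx^3·x^3 = 134067, Σx^2·z = -43532, Σx^3·z = -288322.)
det = 3123·134067 − 20207² = 10368392.
p = ((-43532)·134067 − 20207·(-288322))/10368392 = -5040995/5184196; q = (3123·(-288322) − 20207·(-43532))/10368392 = -10389241/5184196.
At x = 13: ẑ = (-5040995/5184196)·(169) + (-10389241/5184196)·(2197) = -5919272658/1296049.

ẑ = -4567.167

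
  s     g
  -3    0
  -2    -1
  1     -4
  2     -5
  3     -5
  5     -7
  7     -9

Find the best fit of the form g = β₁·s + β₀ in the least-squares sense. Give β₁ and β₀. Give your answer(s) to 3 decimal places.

β₁ = -0.877, β₀ = -2.799

Compute the Gram sums: Σs·s = 101, Σs = 13, Σ1 = 7.
Right-hand side: Σs·g = -125, Σg = -31.
AᵀA·[β₁, β₀]ᵀ = Aᵀg becomes [[101, 13]; [13, 7]]·[β₁, β₀]ᵀ = [-125, -31]ᵀ.
Eliminating β₀: 7·(row 1) − 13·(row 2) gives 538·β₁ = 7·(-125) − 13·(-31) = -472, so β₁ = -236/269.
Then β₀ = ((-31) − 13·(-236/269))/7 = -753/269.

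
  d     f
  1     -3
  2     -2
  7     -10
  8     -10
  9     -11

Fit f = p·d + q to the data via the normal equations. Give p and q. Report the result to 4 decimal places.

With design matrix A, AᵀA = [[199, 27]; [27, 5]] and Aᵀf = [-256, -36]ᵀ.
Eliminating q: 5·(row 1) − 27·(row 2) gives 266·p = 5·(-256) − 27·(-36) = -308, so p = -22/19.
Then q = ((-36) − 27·(-22/19))/5 = -18/19.

p = -1.1579, q = -0.9474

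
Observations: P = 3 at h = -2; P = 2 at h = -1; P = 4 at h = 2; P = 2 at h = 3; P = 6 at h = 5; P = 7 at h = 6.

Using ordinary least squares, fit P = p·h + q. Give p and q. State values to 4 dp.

p = 0.5115, q = 2.8918

Compute the Gram sums: Σh·h = 79, Σh = 13, Σ1 = 6.
Moment sums: Σh·P = 78, ΣP = 24.
Normal equations: [[79, 13]; [13, 6]]·[p, q]ᵀ = [78, 24]ᵀ.
det = 79·6 − 13² = 305.
p = (78·6 − 13·24)/305 = 156/305; q = (79·24 − 13·78)/305 = 882/305.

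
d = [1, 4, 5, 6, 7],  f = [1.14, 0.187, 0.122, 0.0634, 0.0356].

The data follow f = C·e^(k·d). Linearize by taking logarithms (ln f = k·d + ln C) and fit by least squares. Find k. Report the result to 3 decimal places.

Let Y = ln f. Fitting Y = k·d + ln C by least squares:
XᵀX = [[127.0000, 23.0000]; [23.0000, 5]], rhs = [-56.9918, -9.7431]ᵀ  (here Σd = 23.0000, Σ(d)² = 127.0000, Σln f = -9.7431, Σd·ln f = -56.9918).
Slope k = (n·Σd·ln f − Σd·Σln f)/(n·Σ(d)² − (Σd)²) = (5·-56.9918 − 23.0000·-9.7431)/106.0000 = -0.57424; ln C = (Σln f − k·Σd)/n = 0.69287.

k = -0.574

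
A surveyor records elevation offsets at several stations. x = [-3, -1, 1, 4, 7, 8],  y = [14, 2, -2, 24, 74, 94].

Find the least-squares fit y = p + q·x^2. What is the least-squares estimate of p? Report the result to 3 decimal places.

Normal-equation sums: Σ1 = 6, Σx^2 = 140, Σx^2·x^2 = 6836.
Right-hand side: Σy = 206, Σx^2·y = 10152.
So AᵀA·[p, q]ᵀ = Aᵀy: [[6, 140]; [140, 6836]]·[p, q]ᵀ = [206, 10152]ᵀ.
Eliminating q: 6836·(row 1) − 140·(row 2) gives 21416·p = 6836·206 − 140·10152 = -13064, so p = -1633/2677.
Then q = (10152 − 140·(-1633/2677))/6836 = 4009/2677.

p = -0.610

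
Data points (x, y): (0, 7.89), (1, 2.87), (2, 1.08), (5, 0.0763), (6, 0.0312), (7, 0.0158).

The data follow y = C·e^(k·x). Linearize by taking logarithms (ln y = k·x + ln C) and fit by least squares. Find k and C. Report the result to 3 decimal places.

k = -0.892, C = 7.081

Let Y = ln y. Fitting Y = k·x + ln C by least squares:
Σx = 21.0000, Σ(x)² = 115.0000, Σln y = -6.9913, Σx·ln y = -61.4954.
Equations: 115.0000·k + 21.0000·ln C = -61.4954;  21.0000·k + 6·ln C = -6.9913.
Slope k = (n·Σx·ln y − Σx·Σln y)/(n·Σ(x)² − (Σx)²) = (6·-61.4954 − 21.0000·-6.9913)/249.0000 = -0.89219; ln C = (Σln y − k·Σx)/n = 1.95745, so C = exp(1.95745) = 7.08124.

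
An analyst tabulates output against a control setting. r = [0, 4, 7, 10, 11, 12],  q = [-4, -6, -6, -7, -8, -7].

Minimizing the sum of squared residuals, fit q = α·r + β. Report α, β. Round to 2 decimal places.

From the data, Σr·r = 430, Σr = 44, Σ1 = 6.
Moment sums: Σr·q = -308, Σq = -38.
MᵀM·[α, β]ᵀ = Mᵀq becomes [[430, 44]; [44, 6]]·[α, β]ᵀ = [-308, -38]ᵀ.
Eliminating β: 6·(row 1) − 44·(row 2) gives 644·α = 6·(-308) − 44·(-38) = -176, so α = -44/161.
Then β = ((-38) − 44·(-44/161))/6 = -697/161.

α = -0.27, β = -4.33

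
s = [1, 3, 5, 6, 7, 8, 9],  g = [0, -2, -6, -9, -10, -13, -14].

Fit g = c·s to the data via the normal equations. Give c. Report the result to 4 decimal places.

c = -1.4717

Forming AᵀA = [[265]] and Aᵀg = [-390]ᵀ gives AᵀA·[c]ᵀ = Aᵀg.
Hence c = -390 / 265 ≈ -1.4717.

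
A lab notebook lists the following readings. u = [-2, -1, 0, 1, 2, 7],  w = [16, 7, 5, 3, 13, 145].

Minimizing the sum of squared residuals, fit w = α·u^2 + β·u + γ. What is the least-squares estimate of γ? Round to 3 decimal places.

The normal equations are: 2435·α + 343·β + 59·γ = 7231;  343·α + 59·β + 7·γ = 1005;  59·α + 7·β + 6·γ = 189.
(Σu^2·u^2 = 2435, Σu^2·u = 343, Σu^2 = 59, Σu·u = 59, Σu = 7, Σ1 = 6, Σu^2·w = 7231, Σu·w = 1005, Σw = 189.)
Inverting the 3×3 Gram matrix, [α, β, γ]ᵀ = [34811/11472, -53531/57360, 6573/2390]ᵀ.

γ = 2.750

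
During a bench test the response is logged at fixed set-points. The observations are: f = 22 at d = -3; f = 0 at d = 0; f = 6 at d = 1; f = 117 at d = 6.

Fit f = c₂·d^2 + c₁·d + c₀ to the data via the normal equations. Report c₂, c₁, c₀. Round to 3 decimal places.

c₂ = 2.940, c₁ = 1.754, c₀ = 0.688

Setting ∂/∂c₂ … = 0 gives: 1378·c₂ + 190·c₁ + 46·c₀ = 4416;  190·c₂ + 46·c₁ + 4·c₀ = 642;  46·c₂ + 4·c₁ + 4·c₀ = 145.
(Σd^2·d^2 = 1378, Σd^2·d = 190, Σd^2 = 46, Σd·d = 46, Σd = 4, Σ1 = 4, Σd^2·f = 4416, Σd·f = 642, Σf = 145.)
Inverting the 3×3 Gram matrix, [c₂, c₁, c₀]ᵀ = [14623/4974, 8723/4974, 570/829]ᵀ.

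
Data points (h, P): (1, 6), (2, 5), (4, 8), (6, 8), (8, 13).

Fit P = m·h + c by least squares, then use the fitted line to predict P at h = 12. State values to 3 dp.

The normal system XᵀX·[m, c]ᵀ = XᵀP is [[121, 21]; [21, 5]]·[m, c]ᵀ = [200, 40]ᵀ.
det = 121·5 − 21² = 164.
m = (200·5 − 21·40)/164 = 40/41; c = (121·40 − 21·200)/164 = 160/41.
At h = 12: P̂ = (40/41)·(12) + (160/41)·(1) = 640/41.

P̂ = 15.610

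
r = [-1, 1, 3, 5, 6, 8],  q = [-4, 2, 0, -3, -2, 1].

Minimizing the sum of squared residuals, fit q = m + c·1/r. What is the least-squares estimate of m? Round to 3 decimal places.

Normal-equation sums: Σ1 = 6, Σ1/r = 33/40, Σ1/r·1/r = 31601/14400.
Moment sums: Σq = -6, Σ1/r·q = 623/120.
AᵀA·[m, c]ᵀ = Aᵀq becomes [[6, 33/40]; [33/40, 31601/14400]]·[m, c]ᵀ = [-6, 623/120]ᵀ.
Eliminating c: (31601/14400)·(row 1) − (33/40)·(row 2) gives (11987/960)·m = (31601/14400)·(-6) − (33/40)·(623/120) = -83761/4800, so m = -83761/59935.
Then c = ((623/120) − (33/40)·(-83761/59935))/(31601/14400) = 34656/11987.

m = -1.398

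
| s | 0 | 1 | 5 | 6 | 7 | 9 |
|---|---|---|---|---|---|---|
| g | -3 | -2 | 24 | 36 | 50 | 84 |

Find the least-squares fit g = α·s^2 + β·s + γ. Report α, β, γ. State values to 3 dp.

From the data, Σs^2·s^2 = 10884, Σs^2·s = 1414, Σs^2 = 192, Σs·s = 192, Σs = 28, Σ1 = 6.
For Aᵀg: Σs^2·g = 11148, Σs·g = 1440, Σg = 189.
Normal equations: [[10884, 1414, 192]; [1414, 192, 28]; [192, 28, 6]]·[α, β, γ]ᵀ = [11148, 1440, 189]ᵀ.
Inverting the 3×3 Gram matrix, [α, β, γ]ᵀ = [5939/5599, 780/5599, -3149/1018]ᵀ.

α = 1.061, β = 0.139, γ = -3.093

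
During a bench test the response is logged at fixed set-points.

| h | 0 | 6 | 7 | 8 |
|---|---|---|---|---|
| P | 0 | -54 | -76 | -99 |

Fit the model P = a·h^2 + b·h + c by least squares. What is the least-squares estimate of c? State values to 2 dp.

MᵀM·[a, b, c]ᵀ = MᵀP reads: 7793·a + 1071·b + 149·c = -12004;  1071·a + 149·b + 21·c = -1648;  149·a + 21·b + 4·c = -229.
(Σh^2·h^2 = 7793, Σh^2·h = 1071, Σh^2 = 149, Σh·h = 149, Σh = 21, Σ1 = 4, Σh^2·P = -12004, Σh·P = -1648, ΣP = -229.)
Solving the 3×3 system (Gaussian elimination) gives a = -2359/1412, b = 6679/7060, c = 57/3530.

c = 0.02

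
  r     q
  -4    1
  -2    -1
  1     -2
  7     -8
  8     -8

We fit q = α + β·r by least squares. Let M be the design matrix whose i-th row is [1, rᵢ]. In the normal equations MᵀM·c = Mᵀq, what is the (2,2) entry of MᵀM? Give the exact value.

Row 2 ↔ basis r, column 2 ↔ basis r, so (MᵀM)_{2,2} = Σᵢ (r)·(r) = (-4)·(-4) + (-2)·(-2) + (1)·(1) + (7)·(7) + (8)·(8) = 134.

134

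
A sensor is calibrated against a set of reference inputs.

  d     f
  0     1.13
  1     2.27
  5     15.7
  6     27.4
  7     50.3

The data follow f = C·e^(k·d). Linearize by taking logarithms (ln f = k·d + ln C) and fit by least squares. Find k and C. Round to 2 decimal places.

Taking logs, ln f = k·d + ln C, so regress ln f on d.
Σd = 19.0000, Σ(d)² = 111.0000, Σln f = 10.9242, Σd·ln f = 61.8774.
Equations: 111.0000·k + 19.0000·ln C = 61.8774;  19.0000·k + 5·ln C = 10.9242.
Slope k = (n·Σd·ln f − Σd·Σln f)/(n·Σ(d)² − (Σd)²) = (5·61.8774 − 19.0000·10.9242)/194.0000 = 0.52488; ln C = (Σln f − k·Σd)/n = 0.19029, so C = exp(0.19029) = 1.20960.

k = 0.52, C = 1.21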